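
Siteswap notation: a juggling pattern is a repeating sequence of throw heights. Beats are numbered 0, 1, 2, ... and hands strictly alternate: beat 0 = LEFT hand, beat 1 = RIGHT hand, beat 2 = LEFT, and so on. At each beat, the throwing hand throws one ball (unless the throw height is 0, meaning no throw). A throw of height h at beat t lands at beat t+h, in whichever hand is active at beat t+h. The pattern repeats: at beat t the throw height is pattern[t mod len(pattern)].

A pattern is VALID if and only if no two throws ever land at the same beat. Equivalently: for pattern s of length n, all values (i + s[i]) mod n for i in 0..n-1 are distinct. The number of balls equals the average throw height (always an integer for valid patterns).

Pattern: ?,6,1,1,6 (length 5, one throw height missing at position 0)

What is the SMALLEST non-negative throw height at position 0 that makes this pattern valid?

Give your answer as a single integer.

i=0: s[i]=? (unknown)
i=1: (1 + 6) mod 5 = 2
i=2: (2 + 1) mod 5 = 3
i=3: (3 + 1) mod 5 = 4
i=4: (4 + 6) mod 5 = 0
Known residues: [0, 2, 3, 4]; need a permutation of 0..4, so missing residue r = 1
Need (0 + s) mod 5 = 1; smallest s = (1 - 0) mod 5 = 1

Answer: 1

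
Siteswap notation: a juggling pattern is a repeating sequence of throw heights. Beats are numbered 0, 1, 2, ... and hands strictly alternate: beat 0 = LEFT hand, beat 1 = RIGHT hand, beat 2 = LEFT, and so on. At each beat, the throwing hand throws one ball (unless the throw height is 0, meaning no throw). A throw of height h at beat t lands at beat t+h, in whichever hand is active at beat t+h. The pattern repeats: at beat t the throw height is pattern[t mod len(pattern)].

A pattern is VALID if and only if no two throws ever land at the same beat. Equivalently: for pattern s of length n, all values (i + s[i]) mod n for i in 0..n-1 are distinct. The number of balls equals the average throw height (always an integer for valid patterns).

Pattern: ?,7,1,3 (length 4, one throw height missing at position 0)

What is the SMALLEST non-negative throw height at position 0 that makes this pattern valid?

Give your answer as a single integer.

i=0: s[i]=? (unknown)
i=1: (1 + 7) mod 4 = 0
i=2: (2 + 1) mod 4 = 3
i=3: (3 + 3) mod 4 = 2
Known residues: [0, 2, 3]; need a permutation of 0..3, so missing residue r = 1
Need (0 + s) mod 4 = 1; smallest s = (1 - 0) mod 4 = 1

Answer: 1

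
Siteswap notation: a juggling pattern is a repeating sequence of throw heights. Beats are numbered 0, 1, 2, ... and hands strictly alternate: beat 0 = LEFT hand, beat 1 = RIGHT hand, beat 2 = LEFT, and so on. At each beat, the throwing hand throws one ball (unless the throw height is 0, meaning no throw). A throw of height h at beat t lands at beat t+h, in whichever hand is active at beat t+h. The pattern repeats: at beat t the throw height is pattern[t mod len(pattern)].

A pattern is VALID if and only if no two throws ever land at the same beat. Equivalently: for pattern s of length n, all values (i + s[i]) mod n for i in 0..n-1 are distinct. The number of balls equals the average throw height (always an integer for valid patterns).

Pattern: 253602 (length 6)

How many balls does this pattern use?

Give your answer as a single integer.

Answer: 3

Derivation:
Pattern = [2, 5, 3, 6, 0, 2], length n = 6
  position 0: throw height = 2, running sum = 2
  position 1: throw height = 5, running sum = 7
  position 2: throw height = 3, running sum = 10
  position 3: throw height = 6, running sum = 16
  position 4: throw height = 0, running sum = 16
  position 5: throw height = 2, running sum = 18
Total sum = 18; balls = sum / n = 18 / 6 = 3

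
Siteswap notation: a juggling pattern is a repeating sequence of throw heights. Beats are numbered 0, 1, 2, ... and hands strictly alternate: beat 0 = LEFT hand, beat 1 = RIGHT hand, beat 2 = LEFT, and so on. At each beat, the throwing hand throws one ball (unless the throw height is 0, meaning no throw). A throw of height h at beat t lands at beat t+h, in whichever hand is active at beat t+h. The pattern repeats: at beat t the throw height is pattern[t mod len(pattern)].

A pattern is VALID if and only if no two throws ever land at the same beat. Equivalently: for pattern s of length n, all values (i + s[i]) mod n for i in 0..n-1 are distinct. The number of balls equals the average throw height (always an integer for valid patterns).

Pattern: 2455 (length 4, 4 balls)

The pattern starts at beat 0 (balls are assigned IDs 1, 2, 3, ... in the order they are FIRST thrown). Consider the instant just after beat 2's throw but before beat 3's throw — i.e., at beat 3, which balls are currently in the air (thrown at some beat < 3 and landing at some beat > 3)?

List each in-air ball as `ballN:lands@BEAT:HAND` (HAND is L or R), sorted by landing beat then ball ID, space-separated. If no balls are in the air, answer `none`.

Answer: ball2:lands@5:R ball1:lands@7:R

Derivation:
Beat 0 (L): throw ball1 h=2 -> lands@2:L; in-air after throw: [b1@2:L]
Beat 1 (R): throw ball2 h=4 -> lands@5:R; in-air after throw: [b1@2:L b2@5:R]
Beat 2 (L): throw ball1 h=5 -> lands@7:R; in-air after throw: [b2@5:R b1@7:R]
Beat 3 (R): throw ball3 h=5 -> lands@8:L; in-air after throw: [b2@5:R b1@7:R b3@8:L]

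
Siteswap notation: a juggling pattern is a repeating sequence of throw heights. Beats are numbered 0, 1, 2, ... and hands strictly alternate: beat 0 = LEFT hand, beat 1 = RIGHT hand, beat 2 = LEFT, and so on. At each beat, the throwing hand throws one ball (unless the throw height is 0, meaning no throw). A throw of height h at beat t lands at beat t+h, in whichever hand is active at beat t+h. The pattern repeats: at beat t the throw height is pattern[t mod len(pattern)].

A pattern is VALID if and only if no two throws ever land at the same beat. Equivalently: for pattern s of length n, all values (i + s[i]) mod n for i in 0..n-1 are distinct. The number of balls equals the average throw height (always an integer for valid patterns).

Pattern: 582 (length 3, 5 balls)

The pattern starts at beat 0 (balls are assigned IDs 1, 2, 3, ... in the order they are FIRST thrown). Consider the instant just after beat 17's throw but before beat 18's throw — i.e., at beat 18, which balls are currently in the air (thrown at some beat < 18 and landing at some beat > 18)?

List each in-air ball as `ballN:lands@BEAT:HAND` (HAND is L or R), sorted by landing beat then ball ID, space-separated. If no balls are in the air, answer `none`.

Answer: ball3:lands@19:R ball1:lands@20:L ball5:lands@21:R ball2:lands@24:L

Derivation:
Beat 0 (L): throw ball1 h=5 -> lands@5:R; in-air after throw: [b1@5:R]
Beat 1 (R): throw ball2 h=8 -> lands@9:R; in-air after throw: [b1@5:R b2@9:R]
Beat 2 (L): throw ball3 h=2 -> lands@4:L; in-air after throw: [b3@4:L b1@5:R b2@9:R]
Beat 3 (R): throw ball4 h=5 -> lands@8:L; in-air after throw: [b3@4:L b1@5:R b4@8:L b2@9:R]
Beat 4 (L): throw ball3 h=8 -> lands@12:L; in-air after throw: [b1@5:R b4@8:L b2@9:R b3@12:L]
Beat 5 (R): throw ball1 h=2 -> lands@7:R; in-air after throw: [b1@7:R b4@8:L b2@9:R b3@12:L]
Beat 6 (L): throw ball5 h=5 -> lands@11:R; in-air after throw: [b1@7:R b4@8:L b2@9:R b5@11:R b3@12:L]
Beat 7 (R): throw ball1 h=8 -> lands@15:R; in-air after throw: [b4@8:L b2@9:R b5@11:R b3@12:L b1@15:R]
Beat 8 (L): throw ball4 h=2 -> lands@10:L; in-air after throw: [b2@9:R b4@10:L b5@11:R b3@12:L b1@15:R]
Beat 9 (R): throw ball2 h=5 -> lands@14:L; in-air after throw: [b4@10:L b5@11:R b3@12:L b2@14:L b1@15:R]
Beat 10 (L): throw ball4 h=8 -> lands@18:L; in-air after throw: [b5@11:R b3@12:L b2@14:L b1@15:R b4@18:L]
Beat 11 (R): throw ball5 h=2 -> lands@13:R; in-air after throw: [b3@12:L b5@13:R b2@14:L b1@15:R b4@18:L]
Beat 12 (L): throw ball3 h=5 -> lands@17:R; in-air after throw: [b5@13:R b2@14:L b1@15:R b3@17:R b4@18:L]
Beat 13 (R): throw ball5 h=8 -> lands@21:R; in-air after throw: [b2@14:L b1@15:R b3@17:R b4@18:L b5@21:R]
Beat 14 (L): throw ball2 h=2 -> lands@16:L; in-air after throw: [b1@15:R b2@16:L b3@17:R b4@18:L b5@21:R]
Beat 15 (R): throw ball1 h=5 -> lands@20:L; in-air after throw: [b2@16:L b3@17:R b4@18:L b1@20:L b5@21:R]
Beat 16 (L): throw ball2 h=8 -> lands@24:L; in-air after throw: [b3@17:R b4@18:L b1@20:L b5@21:R b2@24:L]
Beat 17 (R): throw ball3 h=2 -> lands@19:R; in-air after throw: [b4@18:L b3@19:R b1@20:L b5@21:R b2@24:L]
Beat 18 (L): throw ball4 h=5 -> lands@23:R; in-air after throw: [b3@19:R b1@20:L b5@21:R b4@23:R b2@24:L]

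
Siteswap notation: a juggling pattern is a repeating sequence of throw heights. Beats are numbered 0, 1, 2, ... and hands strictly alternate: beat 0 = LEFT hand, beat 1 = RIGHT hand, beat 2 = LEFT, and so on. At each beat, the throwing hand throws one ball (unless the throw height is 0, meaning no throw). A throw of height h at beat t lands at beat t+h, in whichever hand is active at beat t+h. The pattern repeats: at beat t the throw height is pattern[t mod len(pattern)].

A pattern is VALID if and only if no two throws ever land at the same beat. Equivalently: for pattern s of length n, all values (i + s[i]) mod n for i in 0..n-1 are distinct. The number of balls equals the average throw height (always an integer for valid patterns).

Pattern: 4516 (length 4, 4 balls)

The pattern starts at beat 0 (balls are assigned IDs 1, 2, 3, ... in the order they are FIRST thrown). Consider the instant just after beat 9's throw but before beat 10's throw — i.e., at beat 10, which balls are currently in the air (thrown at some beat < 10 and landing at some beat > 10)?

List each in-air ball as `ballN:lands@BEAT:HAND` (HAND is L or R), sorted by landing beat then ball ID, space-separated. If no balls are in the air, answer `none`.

Beat 0 (L): throw ball1 h=4 -> lands@4:L; in-air after throw: [b1@4:L]
Beat 1 (R): throw ball2 h=5 -> lands@6:L; in-air after throw: [b1@4:L b2@6:L]
Beat 2 (L): throw ball3 h=1 -> lands@3:R; in-air after throw: [b3@3:R b1@4:L b2@6:L]
Beat 3 (R): throw ball3 h=6 -> lands@9:R; in-air after throw: [b1@4:L b2@6:L b3@9:R]
Beat 4 (L): throw ball1 h=4 -> lands@8:L; in-air after throw: [b2@6:L b1@8:L b3@9:R]
Beat 5 (R): throw ball4 h=5 -> lands@10:L; in-air after throw: [b2@6:L b1@8:L b3@9:R b4@10:L]
Beat 6 (L): throw ball2 h=1 -> lands@7:R; in-air after throw: [b2@7:R b1@8:L b3@9:R b4@10:L]
Beat 7 (R): throw ball2 h=6 -> lands@13:R; in-air after throw: [b1@8:L b3@9:R b4@10:L b2@13:R]
Beat 8 (L): throw ball1 h=4 -> lands@12:L; in-air after throw: [b3@9:R b4@10:L b1@12:L b2@13:R]
Beat 9 (R): throw ball3 h=5 -> lands@14:L; in-air after throw: [b4@10:L b1@12:L b2@13:R b3@14:L]
Beat 10 (L): throw ball4 h=1 -> lands@11:R; in-air after throw: [b4@11:R b1@12:L b2@13:R b3@14:L]

Answer: ball1:lands@12:L ball2:lands@13:R ball3:lands@14:L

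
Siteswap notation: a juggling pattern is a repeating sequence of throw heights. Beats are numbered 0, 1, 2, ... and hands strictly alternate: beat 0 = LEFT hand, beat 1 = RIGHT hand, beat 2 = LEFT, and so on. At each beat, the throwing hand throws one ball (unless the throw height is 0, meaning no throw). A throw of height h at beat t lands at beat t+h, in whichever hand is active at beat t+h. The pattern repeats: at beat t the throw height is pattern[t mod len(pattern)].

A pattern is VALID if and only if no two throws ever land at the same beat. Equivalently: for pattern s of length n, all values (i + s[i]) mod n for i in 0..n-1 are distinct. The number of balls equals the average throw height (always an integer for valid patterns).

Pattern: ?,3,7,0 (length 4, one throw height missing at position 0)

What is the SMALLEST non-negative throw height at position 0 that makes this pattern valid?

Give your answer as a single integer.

i=0: s[i]=? (unknown)
i=1: (1 + 3) mod 4 = 0
i=2: (2 + 7) mod 4 = 1
i=3: (3 + 0) mod 4 = 3
Known residues: [0, 1, 3]; need a permutation of 0..3, so missing residue r = 2
Need (0 + s) mod 4 = 2; smallest s = (2 - 0) mod 4 = 2

Answer: 2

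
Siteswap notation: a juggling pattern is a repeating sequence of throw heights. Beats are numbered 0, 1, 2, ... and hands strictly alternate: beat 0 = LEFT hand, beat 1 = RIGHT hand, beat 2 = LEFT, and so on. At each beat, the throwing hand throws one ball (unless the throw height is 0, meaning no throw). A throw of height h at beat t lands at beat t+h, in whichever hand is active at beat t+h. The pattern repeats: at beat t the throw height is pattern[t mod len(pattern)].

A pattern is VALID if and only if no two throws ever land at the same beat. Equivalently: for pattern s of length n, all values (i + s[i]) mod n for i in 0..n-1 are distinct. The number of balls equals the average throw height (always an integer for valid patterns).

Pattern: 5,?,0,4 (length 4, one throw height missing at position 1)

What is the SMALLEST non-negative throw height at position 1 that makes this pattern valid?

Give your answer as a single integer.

i=0: (0 + 5) mod 4 = 1
i=1: s[i]=? (unknown)
i=2: (2 + 0) mod 4 = 2
i=3: (3 + 4) mod 4 = 3
Known residues: [1, 2, 3]; need a permutation of 0..3, so missing residue r = 0
Need (1 + s) mod 4 = 0; smallest s = (0 - 1) mod 4 = 3

Answer: 3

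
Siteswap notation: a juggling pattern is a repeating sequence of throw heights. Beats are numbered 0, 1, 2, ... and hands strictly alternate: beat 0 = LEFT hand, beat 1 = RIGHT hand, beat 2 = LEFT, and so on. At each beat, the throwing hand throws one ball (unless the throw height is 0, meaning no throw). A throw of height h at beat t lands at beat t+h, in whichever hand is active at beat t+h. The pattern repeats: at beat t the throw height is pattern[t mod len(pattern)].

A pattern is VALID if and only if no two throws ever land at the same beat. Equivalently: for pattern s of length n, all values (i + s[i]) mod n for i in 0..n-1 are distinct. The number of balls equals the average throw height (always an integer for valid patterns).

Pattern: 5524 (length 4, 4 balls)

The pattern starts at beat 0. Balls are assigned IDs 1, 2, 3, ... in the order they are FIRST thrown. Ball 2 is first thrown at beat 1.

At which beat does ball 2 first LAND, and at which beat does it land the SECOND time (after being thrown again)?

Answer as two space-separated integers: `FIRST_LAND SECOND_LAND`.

Answer: 6 8

Derivation:
Beat 0 (L): throw ball1 h=5 -> lands@5:R; in-air after throw: [b1@5:R]
Beat 1 (R): throw ball2 h=5 -> lands@6:L; in-air after throw: [b1@5:R b2@6:L]
Beat 2 (L): throw ball3 h=2 -> lands@4:L; in-air after throw: [b3@4:L b1@5:R b2@6:L]
Beat 3 (R): throw ball4 h=4 -> lands@7:R; in-air after throw: [b3@4:L b1@5:R b2@6:L b4@7:R]
Beat 4 (L): throw ball3 h=5 -> lands@9:R; in-air after throw: [b1@5:R b2@6:L b4@7:R b3@9:R]
Beat 5 (R): throw ball1 h=5 -> lands@10:L; in-air after throw: [b2@6:L b4@7:R b3@9:R b1@10:L]
Beat 6 (L): throw ball2 h=2 -> lands@8:L; in-air after throw: [b4@7:R b2@8:L b3@9:R b1@10:L]
Beat 7 (R): throw ball4 h=4 -> lands@11:R; in-air after throw: [b2@8:L b3@9:R b1@10:L b4@11:R]
Beat 8 (L): throw ball2 h=5 -> lands@13:R; in-air after throw: [b3@9:R b1@10:L b4@11:R b2@13:R]
Ball 2: thrown@1 h=5 -> first land @6; rethrown@6 h=2 -> second land @8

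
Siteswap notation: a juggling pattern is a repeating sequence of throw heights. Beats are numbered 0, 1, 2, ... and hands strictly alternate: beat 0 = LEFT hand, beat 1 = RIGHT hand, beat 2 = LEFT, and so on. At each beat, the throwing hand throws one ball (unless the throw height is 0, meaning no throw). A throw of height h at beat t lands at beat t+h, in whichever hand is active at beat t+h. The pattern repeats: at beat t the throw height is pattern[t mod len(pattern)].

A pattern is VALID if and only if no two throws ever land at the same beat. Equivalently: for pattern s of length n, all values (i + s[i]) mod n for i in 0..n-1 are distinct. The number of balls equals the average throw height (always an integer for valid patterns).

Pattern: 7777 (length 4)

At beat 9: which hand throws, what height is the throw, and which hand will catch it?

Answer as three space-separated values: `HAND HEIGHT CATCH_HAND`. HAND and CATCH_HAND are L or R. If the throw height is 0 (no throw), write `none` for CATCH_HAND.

Answer: R 7 L

Derivation:
Beat 9: 9 mod 2 = 1, so hand = R
Throw height = pattern[9 mod 4] = pattern[1] = 7
Lands at beat 9+7=16, 16 mod 2 = 0, so catch hand = L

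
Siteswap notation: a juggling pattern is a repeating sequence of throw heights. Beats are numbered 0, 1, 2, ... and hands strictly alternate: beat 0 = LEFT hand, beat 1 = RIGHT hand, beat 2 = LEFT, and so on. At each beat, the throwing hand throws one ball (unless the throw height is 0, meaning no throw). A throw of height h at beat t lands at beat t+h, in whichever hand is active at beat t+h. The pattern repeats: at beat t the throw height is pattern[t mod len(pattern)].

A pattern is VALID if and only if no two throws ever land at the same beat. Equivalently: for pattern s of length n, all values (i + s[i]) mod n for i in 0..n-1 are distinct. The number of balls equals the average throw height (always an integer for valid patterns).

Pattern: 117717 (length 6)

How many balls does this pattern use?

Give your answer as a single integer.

Answer: 4

Derivation:
Pattern = [1, 1, 7, 7, 1, 7], length n = 6
  position 0: throw height = 1, running sum = 1
  position 1: throw height = 1, running sum = 2
  position 2: throw height = 7, running sum = 9
  position 3: throw height = 7, running sum = 16
  position 4: throw height = 1, running sum = 17
  position 5: throw height = 7, running sum = 24
Total sum = 24; balls = sum / n = 24 / 6 = 4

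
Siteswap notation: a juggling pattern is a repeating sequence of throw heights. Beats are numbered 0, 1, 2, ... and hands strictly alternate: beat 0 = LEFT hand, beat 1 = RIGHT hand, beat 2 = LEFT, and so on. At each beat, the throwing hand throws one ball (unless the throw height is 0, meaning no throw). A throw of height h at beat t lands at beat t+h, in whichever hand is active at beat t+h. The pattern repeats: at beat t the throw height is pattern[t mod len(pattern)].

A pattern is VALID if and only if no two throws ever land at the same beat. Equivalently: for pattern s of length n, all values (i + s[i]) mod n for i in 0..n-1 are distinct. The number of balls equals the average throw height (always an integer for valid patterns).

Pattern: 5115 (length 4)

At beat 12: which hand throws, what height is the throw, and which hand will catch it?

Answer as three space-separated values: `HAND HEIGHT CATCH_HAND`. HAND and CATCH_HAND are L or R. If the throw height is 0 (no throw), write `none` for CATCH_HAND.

Beat 12: 12 mod 2 = 0, so hand = L
Throw height = pattern[12 mod 4] = pattern[0] = 5
Lands at beat 12+5=17, 17 mod 2 = 1, so catch hand = R

Answer: L 5 R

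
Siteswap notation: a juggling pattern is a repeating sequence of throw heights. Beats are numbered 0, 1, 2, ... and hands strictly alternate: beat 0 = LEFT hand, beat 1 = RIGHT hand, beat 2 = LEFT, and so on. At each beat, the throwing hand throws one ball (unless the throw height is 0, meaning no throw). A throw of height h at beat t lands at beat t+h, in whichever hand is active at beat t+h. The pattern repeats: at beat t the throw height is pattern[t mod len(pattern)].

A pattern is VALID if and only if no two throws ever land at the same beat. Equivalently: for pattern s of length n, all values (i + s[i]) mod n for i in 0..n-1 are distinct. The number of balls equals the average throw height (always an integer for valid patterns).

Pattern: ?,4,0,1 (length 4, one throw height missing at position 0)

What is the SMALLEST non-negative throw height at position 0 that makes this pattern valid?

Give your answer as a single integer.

Answer: 3

Derivation:
i=0: s[i]=? (unknown)
i=1: (1 + 4) mod 4 = 1
i=2: (2 + 0) mod 4 = 2
i=3: (3 + 1) mod 4 = 0
Known residues: [0, 1, 2]; need a permutation of 0..3, so missing residue r = 3
Need (0 + s) mod 4 = 3; smallest s = (3 - 0) mod 4 = 3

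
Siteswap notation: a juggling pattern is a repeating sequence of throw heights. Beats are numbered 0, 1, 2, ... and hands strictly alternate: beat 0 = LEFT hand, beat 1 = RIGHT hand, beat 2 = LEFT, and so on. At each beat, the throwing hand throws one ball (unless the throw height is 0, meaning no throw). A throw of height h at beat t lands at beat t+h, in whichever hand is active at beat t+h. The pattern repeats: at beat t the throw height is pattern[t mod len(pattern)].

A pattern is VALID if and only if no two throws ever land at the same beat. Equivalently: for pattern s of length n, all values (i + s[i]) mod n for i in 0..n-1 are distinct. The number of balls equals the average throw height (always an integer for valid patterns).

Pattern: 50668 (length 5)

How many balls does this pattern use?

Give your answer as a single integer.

Answer: 5

Derivation:
Pattern = [5, 0, 6, 6, 8], length n = 5
  position 0: throw height = 5, running sum = 5
  position 1: throw height = 0, running sum = 5
  position 2: throw height = 6, running sum = 11
  position 3: throw height = 6, running sum = 17
  position 4: throw height = 8, running sum = 25
Total sum = 25; balls = sum / n = 25 / 5 = 5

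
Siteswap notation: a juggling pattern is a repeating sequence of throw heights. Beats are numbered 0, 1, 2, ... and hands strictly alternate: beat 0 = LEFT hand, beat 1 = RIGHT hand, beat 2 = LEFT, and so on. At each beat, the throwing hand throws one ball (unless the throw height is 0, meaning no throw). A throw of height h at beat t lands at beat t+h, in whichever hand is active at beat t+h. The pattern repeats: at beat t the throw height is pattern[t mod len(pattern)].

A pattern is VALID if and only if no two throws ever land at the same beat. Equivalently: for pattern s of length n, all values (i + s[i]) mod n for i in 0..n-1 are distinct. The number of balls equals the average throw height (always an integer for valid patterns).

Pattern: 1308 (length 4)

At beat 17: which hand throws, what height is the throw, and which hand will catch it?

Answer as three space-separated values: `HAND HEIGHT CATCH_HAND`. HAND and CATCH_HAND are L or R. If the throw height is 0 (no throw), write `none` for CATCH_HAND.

Beat 17: 17 mod 2 = 1, so hand = R
Throw height = pattern[17 mod 4] = pattern[1] = 3
Lands at beat 17+3=20, 20 mod 2 = 0, so catch hand = L

Answer: R 3 L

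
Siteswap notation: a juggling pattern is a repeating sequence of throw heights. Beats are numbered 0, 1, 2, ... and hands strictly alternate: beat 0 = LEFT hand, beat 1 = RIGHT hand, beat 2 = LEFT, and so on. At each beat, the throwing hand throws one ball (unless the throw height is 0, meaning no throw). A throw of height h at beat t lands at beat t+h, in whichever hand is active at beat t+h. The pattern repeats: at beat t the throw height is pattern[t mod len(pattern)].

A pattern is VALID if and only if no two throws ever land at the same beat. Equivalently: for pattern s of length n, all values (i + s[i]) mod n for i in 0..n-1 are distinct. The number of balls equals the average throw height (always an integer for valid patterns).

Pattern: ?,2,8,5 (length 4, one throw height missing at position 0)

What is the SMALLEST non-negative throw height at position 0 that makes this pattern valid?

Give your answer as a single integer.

i=0: s[i]=? (unknown)
i=1: (1 + 2) mod 4 = 3
i=2: (2 + 8) mod 4 = 2
i=3: (3 + 5) mod 4 = 0
Known residues: [0, 2, 3]; need a permutation of 0..3, so missing residue r = 1
Need (0 + s) mod 4 = 1; smallest s = (1 - 0) mod 4 = 1

Answer: 1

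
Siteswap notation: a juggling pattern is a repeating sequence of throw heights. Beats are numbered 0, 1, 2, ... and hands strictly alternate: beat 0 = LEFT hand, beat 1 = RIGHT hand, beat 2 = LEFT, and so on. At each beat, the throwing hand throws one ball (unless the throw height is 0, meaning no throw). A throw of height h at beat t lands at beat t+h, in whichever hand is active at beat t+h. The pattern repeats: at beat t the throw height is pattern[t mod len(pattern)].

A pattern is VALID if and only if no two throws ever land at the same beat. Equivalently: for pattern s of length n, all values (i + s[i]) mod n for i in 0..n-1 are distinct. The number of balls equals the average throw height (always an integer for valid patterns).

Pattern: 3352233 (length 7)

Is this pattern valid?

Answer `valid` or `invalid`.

i=0: (i + s[i]) mod n = (0 + 3) mod 7 = 3
i=1: (i + s[i]) mod n = (1 + 3) mod 7 = 4
i=2: (i + s[i]) mod n = (2 + 5) mod 7 = 0
i=3: (i + s[i]) mod n = (3 + 2) mod 7 = 5
i=4: (i + s[i]) mod n = (4 + 2) mod 7 = 6
i=5: (i + s[i]) mod n = (5 + 3) mod 7 = 1
i=6: (i + s[i]) mod n = (6 + 3) mod 7 = 2
Residues: [3, 4, 0, 5, 6, 1, 2], distinct: True

Answer: valid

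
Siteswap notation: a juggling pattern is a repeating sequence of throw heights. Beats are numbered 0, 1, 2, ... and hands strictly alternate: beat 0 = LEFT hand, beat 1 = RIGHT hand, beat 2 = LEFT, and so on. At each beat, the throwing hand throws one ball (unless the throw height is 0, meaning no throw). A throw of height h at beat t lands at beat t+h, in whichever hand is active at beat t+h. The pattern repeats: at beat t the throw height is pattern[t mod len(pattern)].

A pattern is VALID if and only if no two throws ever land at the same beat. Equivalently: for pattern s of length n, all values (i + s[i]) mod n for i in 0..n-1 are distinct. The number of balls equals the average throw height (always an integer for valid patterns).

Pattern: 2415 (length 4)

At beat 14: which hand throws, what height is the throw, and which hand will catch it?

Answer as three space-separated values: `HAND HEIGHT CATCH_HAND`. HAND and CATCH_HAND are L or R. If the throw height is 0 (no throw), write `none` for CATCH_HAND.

Beat 14: 14 mod 2 = 0, so hand = L
Throw height = pattern[14 mod 4] = pattern[2] = 1
Lands at beat 14+1=15, 15 mod 2 = 1, so catch hand = R

Answer: L 1 R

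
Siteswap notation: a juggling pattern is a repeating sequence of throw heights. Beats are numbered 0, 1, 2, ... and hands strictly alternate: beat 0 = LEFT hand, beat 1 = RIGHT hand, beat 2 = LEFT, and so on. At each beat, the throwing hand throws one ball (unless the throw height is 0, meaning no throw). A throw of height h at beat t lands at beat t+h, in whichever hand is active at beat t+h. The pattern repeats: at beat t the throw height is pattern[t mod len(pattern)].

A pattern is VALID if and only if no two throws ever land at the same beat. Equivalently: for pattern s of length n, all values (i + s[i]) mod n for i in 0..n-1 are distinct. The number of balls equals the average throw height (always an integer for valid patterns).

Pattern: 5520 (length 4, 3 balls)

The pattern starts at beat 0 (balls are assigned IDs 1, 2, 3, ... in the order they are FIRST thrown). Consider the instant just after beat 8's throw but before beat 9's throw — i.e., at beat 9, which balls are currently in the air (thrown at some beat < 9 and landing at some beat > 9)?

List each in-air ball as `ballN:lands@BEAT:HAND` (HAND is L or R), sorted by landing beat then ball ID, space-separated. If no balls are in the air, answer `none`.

Beat 0 (L): throw ball1 h=5 -> lands@5:R; in-air after throw: [b1@5:R]
Beat 1 (R): throw ball2 h=5 -> lands@6:L; in-air after throw: [b1@5:R b2@6:L]
Beat 2 (L): throw ball3 h=2 -> lands@4:L; in-air after throw: [b3@4:L b1@5:R b2@6:L]
Beat 4 (L): throw ball3 h=5 -> lands@9:R; in-air after throw: [b1@5:R b2@6:L b3@9:R]
Beat 5 (R): throw ball1 h=5 -> lands@10:L; in-air after throw: [b2@6:L b3@9:R b1@10:L]
Beat 6 (L): throw ball2 h=2 -> lands@8:L; in-air after throw: [b2@8:L b3@9:R b1@10:L]
Beat 8 (L): throw ball2 h=5 -> lands@13:R; in-air after throw: [b3@9:R b1@10:L b2@13:R]
Beat 9 (R): throw ball3 h=5 -> lands@14:L; in-air after throw: [b1@10:L b2@13:R b3@14:L]

Answer: ball1:lands@10:L ball2:lands@13:R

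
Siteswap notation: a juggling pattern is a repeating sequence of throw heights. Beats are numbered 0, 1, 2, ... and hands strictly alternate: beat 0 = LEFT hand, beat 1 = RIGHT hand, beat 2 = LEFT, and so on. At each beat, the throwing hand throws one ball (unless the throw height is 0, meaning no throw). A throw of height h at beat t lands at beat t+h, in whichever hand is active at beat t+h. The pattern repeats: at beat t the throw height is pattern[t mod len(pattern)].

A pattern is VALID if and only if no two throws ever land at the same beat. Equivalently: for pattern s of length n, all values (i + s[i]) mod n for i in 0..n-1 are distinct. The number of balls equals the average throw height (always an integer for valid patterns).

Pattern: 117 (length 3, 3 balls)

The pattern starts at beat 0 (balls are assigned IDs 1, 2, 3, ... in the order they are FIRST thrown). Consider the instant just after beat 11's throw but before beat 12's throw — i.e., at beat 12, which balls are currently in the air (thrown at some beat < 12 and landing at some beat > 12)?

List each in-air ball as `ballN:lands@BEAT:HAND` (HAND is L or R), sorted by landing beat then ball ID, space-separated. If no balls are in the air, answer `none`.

Answer: ball3:lands@15:R ball1:lands@18:L

Derivation:
Beat 0 (L): throw ball1 h=1 -> lands@1:R; in-air after throw: [b1@1:R]
Beat 1 (R): throw ball1 h=1 -> lands@2:L; in-air after throw: [b1@2:L]
Beat 2 (L): throw ball1 h=7 -> lands@9:R; in-air after throw: [b1@9:R]
Beat 3 (R): throw ball2 h=1 -> lands@4:L; in-air after throw: [b2@4:L b1@9:R]
Beat 4 (L): throw ball2 h=1 -> lands@5:R; in-air after throw: [b2@5:R b1@9:R]
Beat 5 (R): throw ball2 h=7 -> lands@12:L; in-air after throw: [b1@9:R b2@12:L]
Beat 6 (L): throw ball3 h=1 -> lands@7:R; in-air after throw: [b3@7:R b1@9:R b2@12:L]
Beat 7 (R): throw ball3 h=1 -> lands@8:L; in-air after throw: [b3@8:L b1@9:R b2@12:L]
Beat 8 (L): throw ball3 h=7 -> lands@15:R; in-air after throw: [b1@9:R b2@12:L b3@15:R]
Beat 9 (R): throw ball1 h=1 -> lands@10:L; in-air after throw: [b1@10:L b2@12:L b3@15:R]
Beat 10 (L): throw ball1 h=1 -> lands@11:R; in-air after throw: [b1@11:R b2@12:L b3@15:R]
Beat 11 (R): throw ball1 h=7 -> lands@18:L; in-air after throw: [b2@12:L b3@15:R b1@18:L]
Beat 12 (L): throw ball2 h=1 -> lands@13:R; in-air after throw: [b2@13:R b3@15:R b1@18:L]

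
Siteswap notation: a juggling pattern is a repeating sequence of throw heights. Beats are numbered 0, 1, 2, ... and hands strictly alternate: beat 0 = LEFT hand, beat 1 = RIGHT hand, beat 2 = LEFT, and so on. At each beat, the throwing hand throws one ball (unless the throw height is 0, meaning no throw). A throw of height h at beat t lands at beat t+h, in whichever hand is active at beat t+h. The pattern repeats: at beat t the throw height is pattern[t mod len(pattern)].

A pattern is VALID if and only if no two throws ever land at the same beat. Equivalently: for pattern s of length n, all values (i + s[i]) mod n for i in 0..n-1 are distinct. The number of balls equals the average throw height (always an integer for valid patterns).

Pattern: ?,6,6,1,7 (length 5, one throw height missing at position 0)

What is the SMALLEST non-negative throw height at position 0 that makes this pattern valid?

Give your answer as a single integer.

Answer: 0

Derivation:
i=0: s[i]=? (unknown)
i=1: (1 + 6) mod 5 = 2
i=2: (2 + 6) mod 5 = 3
i=3: (3 + 1) mod 5 = 4
i=4: (4 + 7) mod 5 = 1
Known residues: [1, 2, 3, 4]; need a permutation of 0..4, so missing residue r = 0
Need (0 + s) mod 5 = 0; smallest s = (0 - 0) mod 5 = 0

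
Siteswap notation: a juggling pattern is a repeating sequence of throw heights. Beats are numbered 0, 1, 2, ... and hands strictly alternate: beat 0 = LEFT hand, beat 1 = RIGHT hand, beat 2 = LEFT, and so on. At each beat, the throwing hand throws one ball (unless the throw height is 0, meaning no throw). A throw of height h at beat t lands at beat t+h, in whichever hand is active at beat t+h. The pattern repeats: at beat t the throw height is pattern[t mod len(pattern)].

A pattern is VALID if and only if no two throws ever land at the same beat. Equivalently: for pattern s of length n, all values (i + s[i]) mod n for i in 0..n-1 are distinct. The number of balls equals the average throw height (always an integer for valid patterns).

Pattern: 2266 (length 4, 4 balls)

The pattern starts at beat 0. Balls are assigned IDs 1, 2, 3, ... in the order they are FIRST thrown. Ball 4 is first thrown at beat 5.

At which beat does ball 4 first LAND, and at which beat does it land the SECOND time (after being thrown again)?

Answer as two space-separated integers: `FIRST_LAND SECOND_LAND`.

Beat 0 (L): throw ball1 h=2 -> lands@2:L; in-air after throw: [b1@2:L]
Beat 1 (R): throw ball2 h=2 -> lands@3:R; in-air after throw: [b1@2:L b2@3:R]
Beat 2 (L): throw ball1 h=6 -> lands@8:L; in-air after throw: [b2@3:R b1@8:L]
Beat 3 (R): throw ball2 h=6 -> lands@9:R; in-air after throw: [b1@8:L b2@9:R]
Beat 4 (L): throw ball3 h=2 -> lands@6:L; in-air after throw: [b3@6:L b1@8:L b2@9:R]
Beat 5 (R): throw ball4 h=2 -> lands@7:R; in-air after throw: [b3@6:L b4@7:R b1@8:L b2@9:R]
Beat 6 (L): throw ball3 h=6 -> lands@12:L; in-air after throw: [b4@7:R b1@8:L b2@9:R b3@12:L]
Beat 7 (R): throw ball4 h=6 -> lands@13:R; in-air after throw: [b1@8:L b2@9:R b3@12:L b4@13:R]
Beat 8 (L): throw ball1 h=2 -> lands@10:L; in-air after throw: [b2@9:R b1@10:L b3@12:L b4@13:R]
Beat 9 (R): throw ball2 h=2 -> lands@11:R; in-air after throw: [b1@10:L b2@11:R b3@12:L b4@13:R]
Beat 10 (L): throw ball1 h=6 -> lands@16:L; in-air after throw: [b2@11:R b3@12:L b4@13:R b1@16:L]
Beat 11 (R): throw ball2 h=6 -> lands@17:R; in-air after throw: [b3@12:L b4@13:R b1@16:L b2@17:R]
Beat 12 (L): throw ball3 h=2 -> lands@14:L; in-air after throw: [b4@13:R b3@14:L b1@16:L b2@17:R]
Beat 13 (R): throw ball4 h=2 -> lands@15:R; in-air after throw: [b3@14:L b4@15:R b1@16:L b2@17:R]
Ball 4: thrown@5 h=2 -> first land @7; rethrown@7 h=6 -> second land @13

Answer: 7 13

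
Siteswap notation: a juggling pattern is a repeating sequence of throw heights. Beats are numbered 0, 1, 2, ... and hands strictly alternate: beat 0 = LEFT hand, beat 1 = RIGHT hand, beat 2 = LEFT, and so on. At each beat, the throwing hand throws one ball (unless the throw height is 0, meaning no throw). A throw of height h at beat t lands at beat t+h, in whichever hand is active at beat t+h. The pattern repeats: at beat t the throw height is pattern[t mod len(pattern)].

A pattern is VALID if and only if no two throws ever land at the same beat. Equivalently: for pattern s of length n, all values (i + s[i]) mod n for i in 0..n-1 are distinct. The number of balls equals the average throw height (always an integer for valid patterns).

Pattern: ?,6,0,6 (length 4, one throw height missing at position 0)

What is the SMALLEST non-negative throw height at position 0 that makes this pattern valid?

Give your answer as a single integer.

Answer: 0

Derivation:
i=0: s[i]=? (unknown)
i=1: (1 + 6) mod 4 = 3
i=2: (2 + 0) mod 4 = 2
i=3: (3 + 6) mod 4 = 1
Known residues: [1, 2, 3]; need a permutation of 0..3, so missing residue r = 0
Need (0 + s) mod 4 = 0; smallest s = (0 - 0) mod 4 = 0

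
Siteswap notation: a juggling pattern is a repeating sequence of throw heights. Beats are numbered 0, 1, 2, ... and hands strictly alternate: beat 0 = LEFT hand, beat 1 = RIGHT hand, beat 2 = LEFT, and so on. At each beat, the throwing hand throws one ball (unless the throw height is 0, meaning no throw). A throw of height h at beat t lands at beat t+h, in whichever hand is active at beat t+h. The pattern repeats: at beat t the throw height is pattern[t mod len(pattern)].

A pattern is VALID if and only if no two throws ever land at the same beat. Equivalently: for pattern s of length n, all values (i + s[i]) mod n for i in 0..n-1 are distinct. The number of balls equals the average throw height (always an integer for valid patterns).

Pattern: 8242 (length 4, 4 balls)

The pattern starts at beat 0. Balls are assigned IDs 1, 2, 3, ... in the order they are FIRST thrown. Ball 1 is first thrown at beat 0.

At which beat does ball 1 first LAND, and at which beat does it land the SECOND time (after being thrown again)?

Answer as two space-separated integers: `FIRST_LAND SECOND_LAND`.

Beat 0 (L): throw ball1 h=8 -> lands@8:L; in-air after throw: [b1@8:L]
Beat 1 (R): throw ball2 h=2 -> lands@3:R; in-air after throw: [b2@3:R b1@8:L]
Beat 2 (L): throw ball3 h=4 -> lands@6:L; in-air after throw: [b2@3:R b3@6:L b1@8:L]
Beat 3 (R): throw ball2 h=2 -> lands@5:R; in-air after throw: [b2@5:R b3@6:L b1@8:L]
Beat 4 (L): throw ball4 h=8 -> lands@12:L; in-air after throw: [b2@5:R b3@6:L b1@8:L b4@12:L]
Beat 5 (R): throw ball2 h=2 -> lands@7:R; in-air after throw: [b3@6:L b2@7:R b1@8:L b4@12:L]
Beat 6 (L): throw ball3 h=4 -> lands@10:L; in-air after throw: [b2@7:R b1@8:L b3@10:L b4@12:L]
Beat 7 (R): throw ball2 h=2 -> lands@9:R; in-air after throw: [b1@8:L b2@9:R b3@10:L b4@12:L]
Beat 8 (L): throw ball1 h=8 -> lands@16:L; in-air after throw: [b2@9:R b3@10:L b4@12:L b1@16:L]
Beat 9 (R): throw ball2 h=2 -> lands@11:R; in-air after throw: [b3@10:L b2@11:R b4@12:L b1@16:L]
Beat 10 (L): throw ball3 h=4 -> lands@14:L; in-air after throw: [b2@11:R b4@12:L b3@14:L b1@16:L]
Beat 11 (R): throw ball2 h=2 -> lands@13:R; in-air after throw: [b4@12:L b2@13:R b3@14:L b1@16:L]
Beat 12 (L): throw ball4 h=8 -> lands@20:L; in-air after throw: [b2@13:R b3@14:L b1@16:L b4@20:L]
Beat 13 (R): throw ball2 h=2 -> lands@15:R; in-air after throw: [b3@14:L b2@15:R b1@16:L b4@20:L]
Beat 14 (L): throw ball3 h=4 -> lands@18:L; in-air after throw: [b2@15:R b1@16:L b3@18:L b4@20:L]
Beat 15 (R): throw ball2 h=2 -> lands@17:R; in-air after throw: [b1@16:L b2@17:R b3@18:L b4@20:L]
Beat 16 (L): throw ball1 h=8 -> lands@24:L; in-air after throw: [b2@17:R b3@18:L b4@20:L b1@24:L]
Ball 1: thrown@0 h=8 -> first land @8; rethrown@8 h=8 -> second land @16

Answer: 8 16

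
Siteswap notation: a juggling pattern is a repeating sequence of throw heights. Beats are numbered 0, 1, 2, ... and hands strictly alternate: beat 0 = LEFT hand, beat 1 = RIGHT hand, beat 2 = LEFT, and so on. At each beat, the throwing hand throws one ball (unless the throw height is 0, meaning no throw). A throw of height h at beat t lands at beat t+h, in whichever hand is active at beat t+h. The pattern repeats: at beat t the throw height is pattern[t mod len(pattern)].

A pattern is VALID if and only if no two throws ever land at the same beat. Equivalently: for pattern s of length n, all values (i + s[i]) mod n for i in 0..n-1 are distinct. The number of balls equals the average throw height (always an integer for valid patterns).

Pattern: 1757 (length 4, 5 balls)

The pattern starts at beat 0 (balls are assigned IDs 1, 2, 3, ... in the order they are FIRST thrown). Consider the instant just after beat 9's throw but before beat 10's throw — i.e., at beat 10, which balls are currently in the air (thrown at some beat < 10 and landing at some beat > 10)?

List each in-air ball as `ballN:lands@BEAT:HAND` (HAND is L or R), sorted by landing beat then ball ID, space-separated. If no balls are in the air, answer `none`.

Answer: ball5:lands@11:R ball4:lands@12:L ball2:lands@14:L ball1:lands@16:L

Derivation:
Beat 0 (L): throw ball1 h=1 -> lands@1:R; in-air after throw: [b1@1:R]
Beat 1 (R): throw ball1 h=7 -> lands@8:L; in-air after throw: [b1@8:L]
Beat 2 (L): throw ball2 h=5 -> lands@7:R; in-air after throw: [b2@7:R b1@8:L]
Beat 3 (R): throw ball3 h=7 -> lands@10:L; in-air after throw: [b2@7:R b1@8:L b3@10:L]
Beat 4 (L): throw ball4 h=1 -> lands@5:R; in-air after throw: [b4@5:R b2@7:R b1@8:L b3@10:L]
Beat 5 (R): throw ball4 h=7 -> lands@12:L; in-air after throw: [b2@7:R b1@8:L b3@10:L b4@12:L]
Beat 6 (L): throw ball5 h=5 -> lands@11:R; in-air after throw: [b2@7:R b1@8:L b3@10:L b5@11:R b4@12:L]
Beat 7 (R): throw ball2 h=7 -> lands@14:L; in-air after throw: [b1@8:L b3@10:L b5@11:R b4@12:L b2@14:L]
Beat 8 (L): throw ball1 h=1 -> lands@9:R; in-air after throw: [b1@9:R b3@10:L b5@11:R b4@12:L b2@14:L]
Beat 9 (R): throw ball1 h=7 -> lands@16:L; in-air after throw: [b3@10:L b5@11:R b4@12:L b2@14:L b1@16:L]
Beat 10 (L): throw ball3 h=5 -> lands@15:R; in-air after throw: [b5@11:R b4@12:L b2@14:L b3@15:R b1@16:L]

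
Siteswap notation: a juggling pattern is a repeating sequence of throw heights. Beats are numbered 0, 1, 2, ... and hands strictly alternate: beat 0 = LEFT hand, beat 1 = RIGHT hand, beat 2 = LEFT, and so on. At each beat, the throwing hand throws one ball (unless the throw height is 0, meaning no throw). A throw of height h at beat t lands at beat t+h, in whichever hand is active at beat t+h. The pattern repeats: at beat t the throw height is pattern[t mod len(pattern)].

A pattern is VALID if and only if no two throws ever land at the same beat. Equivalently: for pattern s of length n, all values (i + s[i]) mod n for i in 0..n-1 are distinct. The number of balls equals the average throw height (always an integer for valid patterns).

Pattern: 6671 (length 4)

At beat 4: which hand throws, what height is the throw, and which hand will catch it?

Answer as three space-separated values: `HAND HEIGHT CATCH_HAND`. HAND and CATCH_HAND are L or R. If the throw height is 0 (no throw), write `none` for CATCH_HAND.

Answer: L 6 L

Derivation:
Beat 4: 4 mod 2 = 0, so hand = L
Throw height = pattern[4 mod 4] = pattern[0] = 6
Lands at beat 4+6=10, 10 mod 2 = 0, so catch hand = L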